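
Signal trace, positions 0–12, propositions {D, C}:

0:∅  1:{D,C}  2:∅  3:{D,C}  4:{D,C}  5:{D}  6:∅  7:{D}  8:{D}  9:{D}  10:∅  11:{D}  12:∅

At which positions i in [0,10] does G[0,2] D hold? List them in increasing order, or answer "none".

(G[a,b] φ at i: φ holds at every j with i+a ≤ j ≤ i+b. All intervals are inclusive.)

Evaluate at each i in [0,10]:
  i=0: ✗ (fails at j=0)
  i=1: ✗ (fails at j=2)
  i=2: ✗ (fails at j=2)
  i=3: ✓ (all of [3,5])
  i=4: ✗ (fails at j=6)
  i=5: ✗ (fails at j=6)
  i=6: ✗ (fails at j=6)
  i=7: ✓ (all of [7,9])
  i=8: ✗ (fails at j=10)
  i=9: ✗ (fails at j=10)
  i=10: ✗ (fails at j=10)

3, 7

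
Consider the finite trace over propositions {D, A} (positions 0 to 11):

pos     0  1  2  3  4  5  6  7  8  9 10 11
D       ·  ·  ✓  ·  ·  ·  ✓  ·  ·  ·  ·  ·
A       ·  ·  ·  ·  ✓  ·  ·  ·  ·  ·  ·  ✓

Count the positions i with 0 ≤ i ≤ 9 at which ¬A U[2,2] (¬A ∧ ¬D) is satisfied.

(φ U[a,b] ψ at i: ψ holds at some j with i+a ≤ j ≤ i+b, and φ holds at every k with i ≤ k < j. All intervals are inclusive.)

5

Evaluate at each i in [0,9]:
  i=0: ✗ (no rhs in [2,2])
  i=1: ✓ (rhs at j=3; lhs holds on [1,2])
  i=2: ✗ (no rhs in [4,4])
  i=3: ✗ (lhs fails at k=4 before rhs at j=5)
  i=4: ✗ (no rhs in [6,6])
  i=5: ✓ (rhs at j=7; lhs holds on [5,6])
  i=6: ✓ (rhs at j=8; lhs holds on [6,7])
  i=7: ✓ (rhs at j=9; lhs holds on [7,8])
  i=8: ✓ (rhs at j=10; lhs holds on [8,9])
  i=9: ✗ (no rhs in [11,11])
Positions where it holds: {1, 5, 6, 7, 8} → 5.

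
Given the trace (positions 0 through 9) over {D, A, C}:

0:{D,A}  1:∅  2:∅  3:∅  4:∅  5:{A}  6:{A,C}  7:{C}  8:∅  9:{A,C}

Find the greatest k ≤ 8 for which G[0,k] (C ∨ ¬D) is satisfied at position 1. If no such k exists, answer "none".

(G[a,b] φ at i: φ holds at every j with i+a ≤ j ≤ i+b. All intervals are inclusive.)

(C ∨ ¬D) must hold from j=1 onward; find where it first fails.
  j=1: holds
  j=2: holds
  j=3: holds
  j=4: holds
  j=5: holds
  j=6: holds
  j=7: holds
  j=8: holds
  j=9: holds
Holds through j=9; largest k = 8.

8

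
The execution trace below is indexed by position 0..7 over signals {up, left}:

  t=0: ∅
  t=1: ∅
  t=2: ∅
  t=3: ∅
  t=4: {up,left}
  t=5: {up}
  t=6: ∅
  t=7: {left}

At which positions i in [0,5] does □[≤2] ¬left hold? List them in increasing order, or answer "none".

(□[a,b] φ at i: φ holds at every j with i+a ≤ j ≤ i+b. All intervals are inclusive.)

Evaluate at each i in [0,5]:
  i=0: ✓ (all of [0,2])
  i=1: ✓ (all of [1,3])
  i=2: ✗ (fails at j=4)
  i=3: ✗ (fails at j=4)
  i=4: ✗ (fails at j=4)
  i=5: ✗ (fails at j=7)

0, 1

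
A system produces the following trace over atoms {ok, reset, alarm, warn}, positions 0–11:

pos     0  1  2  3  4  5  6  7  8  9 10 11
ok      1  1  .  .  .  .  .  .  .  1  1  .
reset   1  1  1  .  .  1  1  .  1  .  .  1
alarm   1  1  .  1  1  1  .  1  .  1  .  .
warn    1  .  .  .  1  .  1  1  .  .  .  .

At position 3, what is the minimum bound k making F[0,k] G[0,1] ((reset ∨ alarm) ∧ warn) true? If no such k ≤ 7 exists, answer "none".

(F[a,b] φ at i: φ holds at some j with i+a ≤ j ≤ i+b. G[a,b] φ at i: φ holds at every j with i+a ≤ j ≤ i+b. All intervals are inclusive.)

Scan j = 3,4,… for G[0,1] ((reset ∨ alarm) ∧ warn):
  j=3: fails
  j=4: fails
  j=5: fails
  j=6: holds
First hit at j=6, so smallest k = 6-3 = 3.

3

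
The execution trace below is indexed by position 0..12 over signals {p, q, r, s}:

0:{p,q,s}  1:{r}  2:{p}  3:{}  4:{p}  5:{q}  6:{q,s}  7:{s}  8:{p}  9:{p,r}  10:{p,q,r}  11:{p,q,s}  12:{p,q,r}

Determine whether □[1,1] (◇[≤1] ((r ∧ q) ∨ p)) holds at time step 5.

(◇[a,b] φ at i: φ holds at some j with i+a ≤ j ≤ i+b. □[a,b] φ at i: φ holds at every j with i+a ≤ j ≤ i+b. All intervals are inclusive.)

Check ◇[≤1] ((r ∧ q) ∨ p) at every j in [6,6]:
  j=6: fails (none in [6,7])
Fails at j=6 → formula fails.

No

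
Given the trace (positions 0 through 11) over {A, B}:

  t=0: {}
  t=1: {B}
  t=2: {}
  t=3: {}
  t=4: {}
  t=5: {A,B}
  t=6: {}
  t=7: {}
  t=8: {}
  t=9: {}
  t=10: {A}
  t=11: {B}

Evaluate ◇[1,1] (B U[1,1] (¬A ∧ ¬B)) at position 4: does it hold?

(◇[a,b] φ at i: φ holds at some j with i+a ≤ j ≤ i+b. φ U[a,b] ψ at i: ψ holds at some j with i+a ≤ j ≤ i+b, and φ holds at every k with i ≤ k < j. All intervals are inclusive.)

True

Check (B U[1,1] (¬A ∧ ¬B)) at each j in [5,5]:
  j=5: holds
Found at j=5 → formula holds.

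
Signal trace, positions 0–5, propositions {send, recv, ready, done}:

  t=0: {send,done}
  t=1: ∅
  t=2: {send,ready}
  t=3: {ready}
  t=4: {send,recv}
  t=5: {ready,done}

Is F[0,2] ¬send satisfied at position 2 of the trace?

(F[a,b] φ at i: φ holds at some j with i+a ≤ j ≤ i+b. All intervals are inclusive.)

Check ¬send at each j in [2,4]:
  j=2: false
  j=3: true
  j=4: false
Found at j=3 → formula holds.

Yes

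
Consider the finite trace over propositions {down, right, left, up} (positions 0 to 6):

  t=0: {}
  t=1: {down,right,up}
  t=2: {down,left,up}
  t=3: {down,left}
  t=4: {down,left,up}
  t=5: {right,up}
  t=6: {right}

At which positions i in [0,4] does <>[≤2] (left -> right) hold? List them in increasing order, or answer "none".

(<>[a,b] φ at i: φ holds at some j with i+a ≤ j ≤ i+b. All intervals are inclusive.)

Evaluate at each i in [0,4]:
  i=0: ✓ (witness j=0)
  i=1: ✓ (witness j=1)
  i=2: ✗ (none in [2,4])
  i=3: ✓ (witness j=5)
  i=4: ✓ (witness j=5)

0, 1, 3, 4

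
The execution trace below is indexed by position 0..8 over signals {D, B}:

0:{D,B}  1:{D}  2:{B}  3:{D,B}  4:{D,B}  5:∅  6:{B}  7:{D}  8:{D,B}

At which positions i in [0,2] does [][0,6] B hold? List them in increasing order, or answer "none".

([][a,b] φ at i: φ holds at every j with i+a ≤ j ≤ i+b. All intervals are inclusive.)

none

Evaluate at each i in [0,2]:
  i=0: ✗ (fails at j=1)
  i=1: ✗ (fails at j=1)
  i=2: ✗ (fails at j=5)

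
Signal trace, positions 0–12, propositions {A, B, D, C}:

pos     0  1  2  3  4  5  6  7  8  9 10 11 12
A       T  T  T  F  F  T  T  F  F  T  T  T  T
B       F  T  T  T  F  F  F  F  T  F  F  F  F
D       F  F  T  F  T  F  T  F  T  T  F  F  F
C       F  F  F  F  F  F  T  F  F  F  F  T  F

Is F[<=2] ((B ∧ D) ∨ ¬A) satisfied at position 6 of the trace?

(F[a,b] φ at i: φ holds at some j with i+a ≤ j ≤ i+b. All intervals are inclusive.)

Check ((B ∧ D) ∨ ¬A) at each j in [6,8]:
  j=6: false
  j=7: true
  j=8: true
Found at j=7 → formula holds.

Holds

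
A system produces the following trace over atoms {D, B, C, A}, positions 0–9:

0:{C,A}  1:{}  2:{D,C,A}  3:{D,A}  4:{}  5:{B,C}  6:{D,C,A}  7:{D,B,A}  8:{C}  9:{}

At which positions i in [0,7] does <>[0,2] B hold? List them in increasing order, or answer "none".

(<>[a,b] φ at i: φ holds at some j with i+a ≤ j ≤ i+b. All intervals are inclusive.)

Evaluate at each i in [0,7]:
  i=0: ✗ (none in [0,2])
  i=1: ✗ (none in [1,3])
  i=2: ✗ (none in [2,4])
  i=3: ✓ (witness j=5)
  i=4: ✓ (witness j=5)
  i=5: ✓ (witness j=5)
  i=6: ✓ (witness j=7)
  i=7: ✓ (witness j=7)

3, 4, 5, 6, 7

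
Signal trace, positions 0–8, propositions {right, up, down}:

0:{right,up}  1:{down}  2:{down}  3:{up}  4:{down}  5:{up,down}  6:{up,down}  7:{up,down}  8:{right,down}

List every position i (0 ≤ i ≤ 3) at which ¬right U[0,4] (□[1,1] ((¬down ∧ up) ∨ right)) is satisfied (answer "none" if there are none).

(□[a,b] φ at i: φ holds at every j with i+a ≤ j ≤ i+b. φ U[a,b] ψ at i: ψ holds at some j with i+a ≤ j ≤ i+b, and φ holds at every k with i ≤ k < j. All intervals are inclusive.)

Evaluate at each i in [0,3]:
  i=0: ✗ (lhs fails at k=0 before rhs at j=2)
  i=1: ✓ (rhs at j=2; lhs holds on [1,1])
  i=2: ✓ (rhs at j=2)
  i=3: ✓ (rhs at j=7; lhs holds on [3,6])

1, 2, 3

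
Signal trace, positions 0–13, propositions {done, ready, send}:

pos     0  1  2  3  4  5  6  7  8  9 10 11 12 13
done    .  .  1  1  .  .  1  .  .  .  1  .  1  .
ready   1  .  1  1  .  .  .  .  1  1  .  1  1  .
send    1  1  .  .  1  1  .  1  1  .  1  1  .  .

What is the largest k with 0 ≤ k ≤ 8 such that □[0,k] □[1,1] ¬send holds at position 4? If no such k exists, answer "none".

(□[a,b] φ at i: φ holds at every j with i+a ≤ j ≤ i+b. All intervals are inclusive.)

none

□[1,1] ¬send must hold from j=4 onward; find where it first fails.
  j=4: fails → no k works.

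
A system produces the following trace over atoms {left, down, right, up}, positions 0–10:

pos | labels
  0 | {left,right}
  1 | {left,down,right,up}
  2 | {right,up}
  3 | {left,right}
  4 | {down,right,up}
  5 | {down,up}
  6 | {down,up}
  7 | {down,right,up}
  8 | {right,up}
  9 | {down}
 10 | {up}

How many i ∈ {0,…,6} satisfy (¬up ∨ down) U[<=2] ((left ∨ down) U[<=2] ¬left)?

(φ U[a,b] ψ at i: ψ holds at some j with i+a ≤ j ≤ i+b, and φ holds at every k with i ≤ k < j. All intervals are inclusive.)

7

Evaluate at each i in [0,6]:
  i=0: ✓ (rhs at j=0)
  i=1: ✓ (rhs at j=1)
  i=2: ✓ (rhs at j=2)
  i=3: ✓ (rhs at j=3)
  i=4: ✓ (rhs at j=4)
  i=5: ✓ (rhs at j=5)
  i=6: ✓ (rhs at j=6)
Positions where it holds: {0, 1, 2, 3, 4, 5, 6} → 7.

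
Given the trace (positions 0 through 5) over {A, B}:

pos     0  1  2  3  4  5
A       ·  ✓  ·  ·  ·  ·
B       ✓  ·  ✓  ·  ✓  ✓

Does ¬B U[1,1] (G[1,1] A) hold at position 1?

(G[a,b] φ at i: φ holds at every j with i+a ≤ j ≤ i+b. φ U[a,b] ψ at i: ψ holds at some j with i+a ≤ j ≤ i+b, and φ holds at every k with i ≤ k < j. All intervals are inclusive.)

No

Need some j in [2,2] with G[1,1] A, and ¬B at every k in [1,j-1].
  j=2: G[1,1] A — fails at 3.
No j in the window works → until fails.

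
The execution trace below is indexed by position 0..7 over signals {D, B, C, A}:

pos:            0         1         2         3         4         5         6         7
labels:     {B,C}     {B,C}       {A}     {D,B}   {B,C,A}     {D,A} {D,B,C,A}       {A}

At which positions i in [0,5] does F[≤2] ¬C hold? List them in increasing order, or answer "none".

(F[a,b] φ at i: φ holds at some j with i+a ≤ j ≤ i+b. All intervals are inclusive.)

Evaluate at each i in [0,5]:
  i=0: ✓ (witness j=2)
  i=1: ✓ (witness j=2)
  i=2: ✓ (witness j=2)
  i=3: ✓ (witness j=3)
  i=4: ✓ (witness j=5)
  i=5: ✓ (witness j=5)

0, 1, 2, 3, 4, 5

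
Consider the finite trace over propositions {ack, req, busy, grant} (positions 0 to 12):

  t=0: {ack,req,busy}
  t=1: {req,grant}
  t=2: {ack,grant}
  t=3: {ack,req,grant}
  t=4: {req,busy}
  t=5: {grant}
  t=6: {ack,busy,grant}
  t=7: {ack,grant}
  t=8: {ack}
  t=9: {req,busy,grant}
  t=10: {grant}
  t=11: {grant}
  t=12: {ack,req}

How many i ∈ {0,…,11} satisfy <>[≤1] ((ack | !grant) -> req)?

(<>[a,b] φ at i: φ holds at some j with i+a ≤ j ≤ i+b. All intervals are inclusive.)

10

Evaluate at each i in [0,11]:
  i=0: ✓ (witness j=0)
  i=1: ✓ (witness j=1)
  i=2: ✓ (witness j=3)
  i=3: ✓ (witness j=3)
  i=4: ✓ (witness j=4)
  i=5: ✓ (witness j=5)
  i=6: ✗ (none in [6,7])
  i=7: ✗ (none in [7,8])
  i=8: ✓ (witness j=9)
  i=9: ✓ (witness j=9)
  i=10: ✓ (witness j=10)
  i=11: ✓ (witness j=11)
Positions where it holds: {0, 1, 2, 3, 4, 5, 8, 9, 10, 11} → 10.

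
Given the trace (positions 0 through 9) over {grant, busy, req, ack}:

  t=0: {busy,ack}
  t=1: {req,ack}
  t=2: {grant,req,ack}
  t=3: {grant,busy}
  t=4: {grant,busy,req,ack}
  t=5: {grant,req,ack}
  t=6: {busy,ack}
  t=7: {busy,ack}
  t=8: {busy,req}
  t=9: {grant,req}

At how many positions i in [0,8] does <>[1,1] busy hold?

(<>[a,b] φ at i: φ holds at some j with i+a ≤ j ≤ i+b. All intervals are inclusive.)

5

Evaluate at each i in [0,8]:
  i=0: ✗ (none in [1,1])
  i=1: ✗ (none in [2,2])
  i=2: ✓ (witness j=3)
  i=3: ✓ (witness j=4)
  i=4: ✗ (none in [5,5])
  i=5: ✓ (witness j=6)
  i=6: ✓ (witness j=7)
  i=7: ✓ (witness j=8)
  i=8: ✗ (none in [9,9])
Positions where it holds: {2, 3, 5, 6, 7} → 5.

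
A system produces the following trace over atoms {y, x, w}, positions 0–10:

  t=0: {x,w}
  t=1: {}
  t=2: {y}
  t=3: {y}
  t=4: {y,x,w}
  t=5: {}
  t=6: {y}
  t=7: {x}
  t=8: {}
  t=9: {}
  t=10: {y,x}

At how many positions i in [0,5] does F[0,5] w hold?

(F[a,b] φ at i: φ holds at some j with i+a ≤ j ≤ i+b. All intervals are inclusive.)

Evaluate at each i in [0,5]:
  i=0: ✓ (witness j=0)
  i=1: ✓ (witness j=4)
  i=2: ✓ (witness j=4)
  i=3: ✓ (witness j=4)
  i=4: ✓ (witness j=4)
  i=5: ✗ (none in [5,10])
Positions where it holds: {0, 1, 2, 3, 4} → 5.

5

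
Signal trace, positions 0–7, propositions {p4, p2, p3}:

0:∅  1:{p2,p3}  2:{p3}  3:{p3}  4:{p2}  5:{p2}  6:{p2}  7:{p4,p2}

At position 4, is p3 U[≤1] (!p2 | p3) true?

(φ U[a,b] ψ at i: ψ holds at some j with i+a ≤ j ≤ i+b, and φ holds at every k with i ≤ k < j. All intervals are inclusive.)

Need some j in [4,5] with (!p2 | p3), and p3 at every k in [4,j-1].
  j=4: (!p2 | p3) false.
  j=5: (!p2 | p3) false.
No j in the window works → until fails.

Does not hold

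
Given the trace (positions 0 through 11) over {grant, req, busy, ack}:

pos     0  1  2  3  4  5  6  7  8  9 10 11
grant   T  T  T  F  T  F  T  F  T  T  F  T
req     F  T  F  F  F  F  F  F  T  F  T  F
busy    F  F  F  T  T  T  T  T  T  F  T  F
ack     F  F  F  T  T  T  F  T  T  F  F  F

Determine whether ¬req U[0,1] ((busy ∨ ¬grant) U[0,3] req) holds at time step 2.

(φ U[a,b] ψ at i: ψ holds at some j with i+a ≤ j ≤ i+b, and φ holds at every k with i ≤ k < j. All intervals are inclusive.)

No

Need some j in [2,3] with ((busy ∨ ¬grant) U[0,3] req), and ¬req at every k in [2,j-1].
  j=2: ((busy ∨ ¬grant) U[0,3] req) — fails.
  j=3: ((busy ∨ ¬grant) U[0,3] req) — fails.
No j in the window works → until fails.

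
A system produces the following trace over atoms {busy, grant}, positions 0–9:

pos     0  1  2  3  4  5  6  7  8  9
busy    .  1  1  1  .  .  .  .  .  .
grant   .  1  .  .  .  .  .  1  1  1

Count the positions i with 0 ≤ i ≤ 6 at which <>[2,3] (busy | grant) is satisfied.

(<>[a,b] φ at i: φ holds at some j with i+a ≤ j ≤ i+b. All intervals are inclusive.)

5

Evaluate at each i in [0,6]:
  i=0: ✓ (witness j=2)
  i=1: ✓ (witness j=3)
  i=2: ✗ (none in [4,5])
  i=3: ✗ (none in [5,6])
  i=4: ✓ (witness j=7)
  i=5: ✓ (witness j=7)
  i=6: ✓ (witness j=8)
Positions where it holds: {0, 1, 4, 5, 6} → 5.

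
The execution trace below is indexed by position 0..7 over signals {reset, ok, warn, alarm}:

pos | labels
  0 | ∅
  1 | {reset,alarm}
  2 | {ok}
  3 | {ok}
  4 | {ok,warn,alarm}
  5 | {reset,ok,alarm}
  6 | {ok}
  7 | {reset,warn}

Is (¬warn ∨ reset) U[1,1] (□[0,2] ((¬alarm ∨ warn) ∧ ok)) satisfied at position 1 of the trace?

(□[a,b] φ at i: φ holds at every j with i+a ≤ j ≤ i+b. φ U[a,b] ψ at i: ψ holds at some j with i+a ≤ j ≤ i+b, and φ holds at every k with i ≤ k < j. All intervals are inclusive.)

Need some j in [2,2] with □[0,2] ((¬alarm ∨ warn) ∧ ok), and (¬warn ∨ reset) at every k in [1,j-1].
  j=2: □[0,2] ((¬alarm ∨ warn) ∧ ok) holds; (¬warn ∨ reset) holds at every k in [1,1] → satisfied.

Holds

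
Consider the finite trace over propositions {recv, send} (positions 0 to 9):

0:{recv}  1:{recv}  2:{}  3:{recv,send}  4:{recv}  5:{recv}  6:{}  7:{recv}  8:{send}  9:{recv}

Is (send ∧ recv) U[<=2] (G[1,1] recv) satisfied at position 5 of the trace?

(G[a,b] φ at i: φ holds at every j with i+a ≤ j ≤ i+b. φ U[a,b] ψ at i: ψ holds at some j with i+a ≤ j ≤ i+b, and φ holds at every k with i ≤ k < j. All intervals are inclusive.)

Does not hold

Need some j in [5,7] with G[1,1] recv, and (send ∧ recv) at every k in [5,j-1].
  j=5: G[1,1] recv — fails at 6.
  j=6: G[1,1] recv holds, but (send ∧ recv) fails at k=5 → not this j.
  j=7: G[1,1] recv — fails at 8.
No j in the window works → until fails.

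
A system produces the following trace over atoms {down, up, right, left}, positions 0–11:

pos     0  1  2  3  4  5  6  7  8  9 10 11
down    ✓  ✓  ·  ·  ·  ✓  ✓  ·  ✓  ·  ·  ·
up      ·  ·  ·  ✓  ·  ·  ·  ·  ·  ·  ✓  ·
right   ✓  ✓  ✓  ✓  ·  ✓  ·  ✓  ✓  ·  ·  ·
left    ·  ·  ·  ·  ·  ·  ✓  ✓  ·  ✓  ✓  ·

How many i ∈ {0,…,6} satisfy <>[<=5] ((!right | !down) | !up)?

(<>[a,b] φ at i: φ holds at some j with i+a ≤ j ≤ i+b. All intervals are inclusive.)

Evaluate at each i in [0,6]:
  i=0: ✓ (witness j=0)
  i=1: ✓ (witness j=1)
  i=2: ✓ (witness j=2)
  i=3: ✓ (witness j=3)
  i=4: ✓ (witness j=4)
  i=5: ✓ (witness j=5)
  i=6: ✓ (witness j=6)
Positions where it holds: {0, 1, 2, 3, 4, 5, 6} → 7.

7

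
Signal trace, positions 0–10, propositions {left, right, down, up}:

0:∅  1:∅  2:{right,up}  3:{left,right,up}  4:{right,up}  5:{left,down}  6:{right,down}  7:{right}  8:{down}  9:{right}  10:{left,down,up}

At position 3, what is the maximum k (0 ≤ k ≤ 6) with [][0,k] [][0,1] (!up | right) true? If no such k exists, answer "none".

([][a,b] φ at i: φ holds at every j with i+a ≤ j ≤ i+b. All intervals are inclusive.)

5

[][0,1] (!up | right) must hold from j=3 onward; find where it first fails.
  j=3: holds
  j=4: holds
  j=5: holds
  j=6: holds
  j=7: holds
  j=8: holds
  j=9: fails
Holds on [3,8], so largest k = 5.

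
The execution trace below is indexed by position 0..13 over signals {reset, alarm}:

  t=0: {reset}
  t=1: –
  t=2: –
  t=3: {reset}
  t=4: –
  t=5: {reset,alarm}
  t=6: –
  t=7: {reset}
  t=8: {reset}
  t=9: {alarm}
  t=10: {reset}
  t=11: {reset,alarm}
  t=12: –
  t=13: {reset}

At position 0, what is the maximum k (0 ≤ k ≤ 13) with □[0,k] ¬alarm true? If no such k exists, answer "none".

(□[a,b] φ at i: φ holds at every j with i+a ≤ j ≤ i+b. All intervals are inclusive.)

¬alarm must hold from j=0 onward; find where it first fails.
  j=0: holds
  j=1: holds
  j=2: holds
  j=3: holds
  j=4: holds
  j=5: fails
Holds on [0,4], so largest k = 4.

4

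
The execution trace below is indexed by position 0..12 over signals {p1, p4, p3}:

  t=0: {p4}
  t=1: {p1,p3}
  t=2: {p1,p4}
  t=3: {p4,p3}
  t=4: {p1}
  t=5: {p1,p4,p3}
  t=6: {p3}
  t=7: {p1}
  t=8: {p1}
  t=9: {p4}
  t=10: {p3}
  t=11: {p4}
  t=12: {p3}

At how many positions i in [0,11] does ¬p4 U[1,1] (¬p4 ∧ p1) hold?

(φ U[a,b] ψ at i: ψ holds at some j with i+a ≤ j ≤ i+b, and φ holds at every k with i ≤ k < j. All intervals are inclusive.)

2

Evaluate at each i in [0,11]:
  i=0: ✗ (lhs fails at k=0 before rhs at j=1)
  i=1: ✗ (no rhs in [2,2])
  i=2: ✗ (no rhs in [3,3])
  i=3: ✗ (lhs fails at k=3 before rhs at j=4)
  i=4: ✗ (no rhs in [5,5])
  i=5: ✗ (no rhs in [6,6])
  i=6: ✓ (rhs at j=7; lhs holds on [6,6])
  i=7: ✓ (rhs at j=8; lhs holds on [7,7])
  i=8: ✗ (no rhs in [9,9])
  i=9: ✗ (no rhs in [10,10])
  i=10: ✗ (no rhs in [11,11])
  i=11: ✗ (no rhs in [12,12])
Positions where it holds: {6, 7} → 2.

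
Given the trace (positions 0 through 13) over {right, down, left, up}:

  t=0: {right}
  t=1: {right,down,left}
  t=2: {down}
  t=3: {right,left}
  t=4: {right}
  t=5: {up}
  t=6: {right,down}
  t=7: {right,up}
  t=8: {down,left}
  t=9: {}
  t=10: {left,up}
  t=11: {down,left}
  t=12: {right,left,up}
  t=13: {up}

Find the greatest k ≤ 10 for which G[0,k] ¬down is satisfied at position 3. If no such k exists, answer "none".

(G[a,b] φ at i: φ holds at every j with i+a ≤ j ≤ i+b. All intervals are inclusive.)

¬down must hold from j=3 onward; find where it first fails.
  j=3: holds
  j=4: holds
  j=5: holds
  j=6: fails
Holds on [3,5], so largest k = 2.

2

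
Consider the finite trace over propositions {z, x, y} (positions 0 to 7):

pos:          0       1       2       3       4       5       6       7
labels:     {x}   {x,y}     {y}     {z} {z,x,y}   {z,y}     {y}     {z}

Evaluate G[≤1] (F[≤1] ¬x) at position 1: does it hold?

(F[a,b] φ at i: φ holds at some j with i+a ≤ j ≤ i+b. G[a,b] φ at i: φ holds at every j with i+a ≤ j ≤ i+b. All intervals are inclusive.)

Check F[≤1] ¬x at every j in [1,2]:
  j=1: holds (witness at 2)
  j=2: holds (witness at 2)
All positions satisfy it → formula holds.

Yes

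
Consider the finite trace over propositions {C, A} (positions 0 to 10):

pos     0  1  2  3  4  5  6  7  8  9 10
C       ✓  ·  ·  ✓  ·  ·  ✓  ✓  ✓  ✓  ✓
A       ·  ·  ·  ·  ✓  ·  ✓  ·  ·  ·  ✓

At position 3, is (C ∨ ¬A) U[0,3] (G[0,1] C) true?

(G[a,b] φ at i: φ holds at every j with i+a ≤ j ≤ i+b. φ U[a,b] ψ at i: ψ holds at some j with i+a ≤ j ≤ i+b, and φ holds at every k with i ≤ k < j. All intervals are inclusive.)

Need some j in [3,6] with G[0,1] C, and (C ∨ ¬A) at every k in [3,j-1].
  j=3: G[0,1] C — fails at 4.
  j=4: G[0,1] C — fails at 4.
  j=5: G[0,1] C — fails at 5.
  j=6: G[0,1] C holds, but (C ∨ ¬A) fails at k=4 → not this j.
No j in the window works → until fails.

Does not hold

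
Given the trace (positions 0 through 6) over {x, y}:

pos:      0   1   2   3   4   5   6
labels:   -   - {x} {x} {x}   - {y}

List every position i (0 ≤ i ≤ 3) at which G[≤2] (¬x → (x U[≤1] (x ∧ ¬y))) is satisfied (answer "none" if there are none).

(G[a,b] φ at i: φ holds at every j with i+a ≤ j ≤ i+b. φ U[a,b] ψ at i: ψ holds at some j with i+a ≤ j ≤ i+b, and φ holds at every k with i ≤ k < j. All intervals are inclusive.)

2

Evaluate at each i in [0,3]:
  i=0: ✗ (fails at j=0)
  i=1: ✗ (fails at j=1)
  i=2: ✓ (all of [2,4])
  i=3: ✗ (fails at j=5)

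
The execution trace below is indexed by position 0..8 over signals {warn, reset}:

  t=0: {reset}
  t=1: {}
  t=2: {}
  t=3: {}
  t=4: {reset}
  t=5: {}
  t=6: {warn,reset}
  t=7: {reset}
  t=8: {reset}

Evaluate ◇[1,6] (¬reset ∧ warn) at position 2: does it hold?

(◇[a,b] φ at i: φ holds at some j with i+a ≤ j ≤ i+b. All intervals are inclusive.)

Check (¬reset ∧ warn) at each j in [3,8]:
  j=3: false
  j=4: false
  j=5: false
  j=6: false
  j=7: false
  j=8: false
No position in the window satisfies it → formula fails.

No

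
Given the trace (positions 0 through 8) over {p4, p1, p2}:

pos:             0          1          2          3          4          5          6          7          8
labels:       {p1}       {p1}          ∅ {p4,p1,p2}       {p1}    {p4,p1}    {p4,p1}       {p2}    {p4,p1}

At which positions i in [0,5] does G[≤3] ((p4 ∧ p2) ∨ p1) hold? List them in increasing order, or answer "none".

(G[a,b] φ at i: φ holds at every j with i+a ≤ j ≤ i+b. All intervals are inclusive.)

3

Evaluate at each i in [0,5]:
  i=0: ✗ (fails at j=2)
  i=1: ✗ (fails at j=2)
  i=2: ✗ (fails at j=2)
  i=3: ✓ (all of [3,6])
  i=4: ✗ (fails at j=7)
  i=5: ✗ (fails at j=7)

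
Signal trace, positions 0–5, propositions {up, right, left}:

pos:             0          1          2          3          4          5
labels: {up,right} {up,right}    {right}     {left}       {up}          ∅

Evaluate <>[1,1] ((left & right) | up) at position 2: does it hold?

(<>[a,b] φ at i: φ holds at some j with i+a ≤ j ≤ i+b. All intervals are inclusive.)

False

Check ((left & right) | up) at each j in [3,3]:
  j=3: false
No position in the window satisfies it → formula fails.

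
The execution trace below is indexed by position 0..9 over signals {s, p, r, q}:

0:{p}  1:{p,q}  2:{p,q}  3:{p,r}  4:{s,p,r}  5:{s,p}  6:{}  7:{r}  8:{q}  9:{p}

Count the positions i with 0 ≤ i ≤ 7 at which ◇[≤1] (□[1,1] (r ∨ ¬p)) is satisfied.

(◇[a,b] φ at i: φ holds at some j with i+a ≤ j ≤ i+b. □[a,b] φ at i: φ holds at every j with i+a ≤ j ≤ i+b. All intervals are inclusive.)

Evaluate at each i in [0,7]:
  i=0: ✗ (none in [0,1])
  i=1: ✓ (witness j=2)
  i=2: ✓ (witness j=2)
  i=3: ✓ (witness j=3)
  i=4: ✓ (witness j=5)
  i=5: ✓ (witness j=5)
  i=6: ✓ (witness j=6)
  i=7: ✓ (witness j=7)
Positions where it holds: {1, 2, 3, 4, 5, 6, 7} → 7.

7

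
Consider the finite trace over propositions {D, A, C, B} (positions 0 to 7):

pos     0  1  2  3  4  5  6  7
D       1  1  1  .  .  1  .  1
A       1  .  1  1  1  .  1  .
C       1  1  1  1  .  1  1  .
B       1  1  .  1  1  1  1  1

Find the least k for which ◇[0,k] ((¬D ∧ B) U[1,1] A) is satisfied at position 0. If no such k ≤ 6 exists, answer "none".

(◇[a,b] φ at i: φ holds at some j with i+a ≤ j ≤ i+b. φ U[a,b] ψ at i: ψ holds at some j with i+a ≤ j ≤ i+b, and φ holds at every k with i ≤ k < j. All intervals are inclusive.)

Scan j = 0,1,… for ((¬D ∧ B) U[1,1] A):
  j=0: fails
  j=1: fails
  j=2: fails
  j=3: holds
First hit at j=3, so smallest k = 3-0 = 3.

3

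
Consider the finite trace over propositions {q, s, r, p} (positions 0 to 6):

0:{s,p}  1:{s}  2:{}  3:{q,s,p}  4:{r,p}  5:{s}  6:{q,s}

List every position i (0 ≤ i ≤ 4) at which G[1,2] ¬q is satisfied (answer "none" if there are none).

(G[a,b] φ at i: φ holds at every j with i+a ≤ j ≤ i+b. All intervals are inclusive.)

Evaluate at each i in [0,4]:
  i=0: ✓ (all of [1,2])
  i=1: ✗ (fails at j=3)
  i=2: ✗ (fails at j=3)
  i=3: ✓ (all of [4,5])
  i=4: ✗ (fails at j=6)

0, 3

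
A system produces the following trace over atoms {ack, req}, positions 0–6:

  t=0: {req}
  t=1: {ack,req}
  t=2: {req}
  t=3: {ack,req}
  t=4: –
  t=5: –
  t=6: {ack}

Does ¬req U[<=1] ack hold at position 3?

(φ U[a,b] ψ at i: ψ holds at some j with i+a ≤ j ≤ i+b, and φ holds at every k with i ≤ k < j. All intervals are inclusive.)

Need some j in [3,4] with ack, and ¬req at every k in [3,j-1].
  j=3: ack holds; no prefix to check → satisfied.

Holds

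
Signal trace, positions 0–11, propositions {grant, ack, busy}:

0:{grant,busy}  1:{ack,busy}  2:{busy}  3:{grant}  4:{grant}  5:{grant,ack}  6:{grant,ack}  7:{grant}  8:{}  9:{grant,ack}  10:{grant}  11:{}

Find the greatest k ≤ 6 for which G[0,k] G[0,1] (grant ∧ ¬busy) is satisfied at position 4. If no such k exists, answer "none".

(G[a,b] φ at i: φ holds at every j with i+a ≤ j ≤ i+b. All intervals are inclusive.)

2

G[0,1] (grant ∧ ¬busy) must hold from j=4 onward; find where it first fails.
  j=4: holds
  j=5: holds
  j=6: holds
  j=7: fails
Holds on [4,6], so largest k = 2.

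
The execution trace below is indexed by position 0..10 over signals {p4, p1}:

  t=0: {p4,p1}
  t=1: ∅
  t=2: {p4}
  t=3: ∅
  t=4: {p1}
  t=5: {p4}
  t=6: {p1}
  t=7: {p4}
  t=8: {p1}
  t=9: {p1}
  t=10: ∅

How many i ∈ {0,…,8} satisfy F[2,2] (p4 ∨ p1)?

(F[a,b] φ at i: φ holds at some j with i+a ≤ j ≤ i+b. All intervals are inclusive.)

7

Evaluate at each i in [0,8]:
  i=0: ✓ (witness j=2)
  i=1: ✗ (none in [3,3])
  i=2: ✓ (witness j=4)
  i=3: ✓ (witness j=5)
  i=4: ✓ (witness j=6)
  i=5: ✓ (witness j=7)
  i=6: ✓ (witness j=8)
  i=7: ✓ (witness j=9)
  i=8: ✗ (none in [10,10])
Positions where it holds: {0, 2, 3, 4, 5, 6, 7} → 7.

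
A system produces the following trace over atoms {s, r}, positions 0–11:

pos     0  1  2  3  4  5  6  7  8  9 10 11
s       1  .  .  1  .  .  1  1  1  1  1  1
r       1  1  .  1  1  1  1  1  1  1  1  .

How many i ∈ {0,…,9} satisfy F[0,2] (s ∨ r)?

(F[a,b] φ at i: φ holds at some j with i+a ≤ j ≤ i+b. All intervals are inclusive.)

Evaluate at each i in [0,9]:
  i=0: ✓ (witness j=0)
  i=1: ✓ (witness j=1)
  i=2: ✓ (witness j=3)
  i=3: ✓ (witness j=3)
  i=4: ✓ (witness j=4)
  i=5: ✓ (witness j=5)
  i=6: ✓ (witness j=6)
  i=7: ✓ (witness j=7)
  i=8: ✓ (witness j=8)
  i=9: ✓ (witness j=9)
Positions where it holds: {0, 1, 2, 3, 4, 5, 6, 7, 8, 9} → 10.

10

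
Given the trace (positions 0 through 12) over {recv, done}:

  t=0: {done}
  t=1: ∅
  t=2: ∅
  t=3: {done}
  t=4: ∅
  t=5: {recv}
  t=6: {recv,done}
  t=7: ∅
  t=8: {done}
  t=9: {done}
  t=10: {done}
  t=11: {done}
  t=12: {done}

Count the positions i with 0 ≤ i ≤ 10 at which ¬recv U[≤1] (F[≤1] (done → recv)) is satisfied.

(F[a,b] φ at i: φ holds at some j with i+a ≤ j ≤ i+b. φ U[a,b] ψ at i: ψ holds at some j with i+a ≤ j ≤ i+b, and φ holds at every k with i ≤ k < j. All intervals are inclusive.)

8

Evaluate at each i in [0,10]:
  i=0: ✓ (rhs at j=0)
  i=1: ✓ (rhs at j=1)
  i=2: ✓ (rhs at j=2)
  i=3: ✓ (rhs at j=3)
  i=4: ✓ (rhs at j=4)
  i=5: ✓ (rhs at j=5)
  i=6: ✓ (rhs at j=6)
  i=7: ✓ (rhs at j=7)
  i=8: ✗ (no rhs in [8,9])
  i=9: ✗ (no rhs in [9,10])
  i=10: ✗ (no rhs in [10,11])
Positions where it holds: {0, 1, 2, 3, 4, 5, 6, 7} → 8.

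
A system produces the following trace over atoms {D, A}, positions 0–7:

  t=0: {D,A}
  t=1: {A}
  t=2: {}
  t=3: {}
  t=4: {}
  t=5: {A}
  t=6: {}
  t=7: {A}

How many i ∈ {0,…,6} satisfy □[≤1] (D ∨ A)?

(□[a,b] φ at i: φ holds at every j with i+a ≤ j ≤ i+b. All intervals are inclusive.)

1

Evaluate at each i in [0,6]:
  i=0: ✓ (all of [0,1])
  i=1: ✗ (fails at j=2)
  i=2: ✗ (fails at j=2)
  i=3: ✗ (fails at j=3)
  i=4: ✗ (fails at j=4)
  i=5: ✗ (fails at j=6)
  i=6: ✗ (fails at j=6)
Positions where it holds: {0} → 1.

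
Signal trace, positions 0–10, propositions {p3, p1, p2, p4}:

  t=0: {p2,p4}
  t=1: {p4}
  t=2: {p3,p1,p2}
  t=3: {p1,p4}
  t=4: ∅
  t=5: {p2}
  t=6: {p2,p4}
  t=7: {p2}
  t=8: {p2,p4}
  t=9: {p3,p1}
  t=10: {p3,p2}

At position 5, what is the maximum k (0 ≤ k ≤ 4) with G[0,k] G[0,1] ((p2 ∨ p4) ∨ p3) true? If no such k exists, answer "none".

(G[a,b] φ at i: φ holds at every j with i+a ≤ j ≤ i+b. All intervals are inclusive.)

4

G[0,1] ((p2 ∨ p4) ∨ p3) must hold from j=5 onward; find where it first fails.
  j=5: holds
  j=6: holds
  j=7: holds
  j=8: holds
  j=9: holds
Holds through j=9; largest k = 4.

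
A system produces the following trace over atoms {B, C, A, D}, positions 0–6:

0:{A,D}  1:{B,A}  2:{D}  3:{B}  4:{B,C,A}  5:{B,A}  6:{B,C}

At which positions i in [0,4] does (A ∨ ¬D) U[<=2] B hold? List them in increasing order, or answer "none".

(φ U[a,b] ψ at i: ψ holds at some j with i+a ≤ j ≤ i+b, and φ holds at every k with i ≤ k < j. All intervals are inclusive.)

0, 1, 3, 4

Evaluate at each i in [0,4]:
  i=0: ✓ (rhs at j=1; lhs holds on [0,0])
  i=1: ✓ (rhs at j=1)
  i=2: ✗ (lhs fails at k=2 before rhs at j=3)
  i=3: ✓ (rhs at j=3)
  i=4: ✓ (rhs at j=4)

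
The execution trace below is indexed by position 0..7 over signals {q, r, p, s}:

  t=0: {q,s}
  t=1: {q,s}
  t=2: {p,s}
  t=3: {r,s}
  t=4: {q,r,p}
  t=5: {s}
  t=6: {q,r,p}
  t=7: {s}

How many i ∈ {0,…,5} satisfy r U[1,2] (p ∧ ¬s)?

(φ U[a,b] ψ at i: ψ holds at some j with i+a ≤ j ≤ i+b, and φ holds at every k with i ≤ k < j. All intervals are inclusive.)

Evaluate at each i in [0,5]:
  i=0: ✗ (no rhs in [1,2])
  i=1: ✗ (no rhs in [2,3])
  i=2: ✗ (lhs fails at k=2 before rhs at j=4)
  i=3: ✓ (rhs at j=4; lhs holds on [3,3])
  i=4: ✗ (lhs fails at k=5 before rhs at j=6)
  i=5: ✗ (lhs fails at k=5 before rhs at j=6)
Positions where it holds: {3} → 1.

1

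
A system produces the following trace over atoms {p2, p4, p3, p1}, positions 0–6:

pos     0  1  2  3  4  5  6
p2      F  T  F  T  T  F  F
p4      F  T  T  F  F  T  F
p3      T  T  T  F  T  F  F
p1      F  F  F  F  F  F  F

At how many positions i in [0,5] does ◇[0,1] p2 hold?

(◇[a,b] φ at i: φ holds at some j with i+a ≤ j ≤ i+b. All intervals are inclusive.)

Evaluate at each i in [0,5]:
  i=0: ✓ (witness j=1)
  i=1: ✓ (witness j=1)
  i=2: ✓ (witness j=3)
  i=3: ✓ (witness j=3)
  i=4: ✓ (witness j=4)
  i=5: ✗ (none in [5,6])
Positions where it holds: {0, 1, 2, 3, 4} → 5.

5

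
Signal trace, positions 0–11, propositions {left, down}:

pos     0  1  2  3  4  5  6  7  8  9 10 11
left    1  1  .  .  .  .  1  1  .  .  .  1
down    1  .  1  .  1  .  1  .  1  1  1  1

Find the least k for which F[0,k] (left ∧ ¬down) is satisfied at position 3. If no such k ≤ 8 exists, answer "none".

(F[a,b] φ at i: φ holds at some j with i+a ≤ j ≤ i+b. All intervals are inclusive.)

Scan j = 3,4,… for (left ∧ ¬down):
  j=3: fails
  j=4: fails
  j=5: fails
  j=6: fails
  j=7: holds
First hit at j=7, so smallest k = 7-3 = 4.

4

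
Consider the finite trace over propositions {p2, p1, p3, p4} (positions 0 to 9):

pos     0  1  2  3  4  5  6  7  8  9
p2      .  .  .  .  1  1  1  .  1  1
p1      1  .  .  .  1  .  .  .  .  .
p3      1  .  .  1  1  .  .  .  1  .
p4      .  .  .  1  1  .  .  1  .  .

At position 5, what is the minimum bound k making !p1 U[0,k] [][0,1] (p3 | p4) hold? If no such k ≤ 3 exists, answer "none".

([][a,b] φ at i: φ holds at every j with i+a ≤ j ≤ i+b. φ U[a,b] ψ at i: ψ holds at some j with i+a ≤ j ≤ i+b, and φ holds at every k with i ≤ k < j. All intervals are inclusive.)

Need earliest j ≥ 5 with [][0,1] (p3 | p4), and !p1 at every k in [5,j-1].
  j=5: rhs fails.
  j=6: rhs fails.
  j=7: rhs holds; lhs holds on [5,6]. k = 2.

2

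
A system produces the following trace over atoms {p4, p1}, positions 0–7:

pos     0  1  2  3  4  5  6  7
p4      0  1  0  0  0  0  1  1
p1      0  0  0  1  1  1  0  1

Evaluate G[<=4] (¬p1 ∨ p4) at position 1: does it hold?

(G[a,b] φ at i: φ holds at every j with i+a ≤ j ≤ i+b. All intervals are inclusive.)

No

Check (¬p1 ∨ p4) at every j in [1,5]:
  j=1: true
  j=2: true
  j=3: false
  j=4: false
  j=5: false
Fails at j=3 → formula fails.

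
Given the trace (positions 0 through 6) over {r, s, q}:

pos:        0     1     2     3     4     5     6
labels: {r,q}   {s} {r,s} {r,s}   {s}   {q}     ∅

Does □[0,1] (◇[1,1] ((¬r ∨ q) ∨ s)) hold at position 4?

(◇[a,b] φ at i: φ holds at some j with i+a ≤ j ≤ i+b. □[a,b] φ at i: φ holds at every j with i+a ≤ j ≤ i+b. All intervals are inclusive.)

Check ◇[1,1] ((¬r ∨ q) ∨ s) at every j in [4,5]:
  j=4: holds (witness at 5)
  j=5: holds (witness at 6)
All positions satisfy it → formula holds.

True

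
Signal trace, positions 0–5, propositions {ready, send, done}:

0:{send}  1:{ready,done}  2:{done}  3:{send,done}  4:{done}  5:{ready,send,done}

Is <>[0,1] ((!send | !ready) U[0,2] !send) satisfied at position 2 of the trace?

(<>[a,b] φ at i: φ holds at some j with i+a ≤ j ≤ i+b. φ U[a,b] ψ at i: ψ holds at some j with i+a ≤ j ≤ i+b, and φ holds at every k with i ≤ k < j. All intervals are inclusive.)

Check ((!send | !ready) U[0,2] !send) at each j in [2,3]:
  j=2: holds
  j=3: holds
Found at j=2 → formula holds.

True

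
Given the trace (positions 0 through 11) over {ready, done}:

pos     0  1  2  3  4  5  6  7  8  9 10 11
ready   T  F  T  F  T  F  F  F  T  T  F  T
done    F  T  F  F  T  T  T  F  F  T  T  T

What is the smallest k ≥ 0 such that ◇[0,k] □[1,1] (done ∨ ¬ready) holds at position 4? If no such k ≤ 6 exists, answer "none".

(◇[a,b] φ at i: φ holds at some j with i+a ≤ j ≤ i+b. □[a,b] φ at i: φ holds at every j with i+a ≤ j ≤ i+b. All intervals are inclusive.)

Scan j = 4,5,… for □[1,1] (done ∨ ¬ready):
  j=4: holds
First hit at j=4, so smallest k = 4-4 = 0.

0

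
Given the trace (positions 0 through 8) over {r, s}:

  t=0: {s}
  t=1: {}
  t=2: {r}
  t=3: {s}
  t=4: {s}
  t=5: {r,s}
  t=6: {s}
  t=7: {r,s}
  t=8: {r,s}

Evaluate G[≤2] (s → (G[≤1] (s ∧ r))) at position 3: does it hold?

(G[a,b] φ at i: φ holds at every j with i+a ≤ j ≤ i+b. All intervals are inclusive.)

No

Check (s → (G[≤1] (s ∧ r))) at every j in [3,5]:
  j=3: antecedent true; consequent fails at 3 → ✗
  j=4: antecedent true; consequent fails at 4 → ✗
  j=5: antecedent true; consequent fails at 6 → ✗
Fails at j=3 → formula fails.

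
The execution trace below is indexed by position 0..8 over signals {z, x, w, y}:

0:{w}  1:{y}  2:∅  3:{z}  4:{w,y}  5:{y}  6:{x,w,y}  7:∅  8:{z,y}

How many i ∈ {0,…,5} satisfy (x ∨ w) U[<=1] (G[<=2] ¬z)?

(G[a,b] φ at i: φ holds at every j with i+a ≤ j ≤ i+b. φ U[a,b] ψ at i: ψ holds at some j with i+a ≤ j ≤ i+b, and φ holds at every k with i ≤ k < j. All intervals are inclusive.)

3

Evaluate at each i in [0,5]:
  i=0: ✓ (rhs at j=0)
  i=1: ✗ (no rhs in [1,2])
  i=2: ✗ (no rhs in [2,3])
  i=3: ✗ (lhs fails at k=3 before rhs at j=4)
  i=4: ✓ (rhs at j=4)
  i=5: ✓ (rhs at j=5)
Positions where it holds: {0, 4, 5} → 3.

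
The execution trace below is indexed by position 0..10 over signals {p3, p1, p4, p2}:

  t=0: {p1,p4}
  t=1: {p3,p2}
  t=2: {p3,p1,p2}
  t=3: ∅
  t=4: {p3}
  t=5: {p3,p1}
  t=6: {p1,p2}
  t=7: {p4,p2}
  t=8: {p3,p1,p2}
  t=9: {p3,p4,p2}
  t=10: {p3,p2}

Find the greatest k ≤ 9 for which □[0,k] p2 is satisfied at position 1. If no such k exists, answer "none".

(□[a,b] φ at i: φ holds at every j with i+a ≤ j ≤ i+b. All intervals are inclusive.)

1

p2 must hold from j=1 onward; find where it first fails.
  j=1: holds
  j=2: holds
  j=3: fails
Holds on [1,2], so largest k = 1.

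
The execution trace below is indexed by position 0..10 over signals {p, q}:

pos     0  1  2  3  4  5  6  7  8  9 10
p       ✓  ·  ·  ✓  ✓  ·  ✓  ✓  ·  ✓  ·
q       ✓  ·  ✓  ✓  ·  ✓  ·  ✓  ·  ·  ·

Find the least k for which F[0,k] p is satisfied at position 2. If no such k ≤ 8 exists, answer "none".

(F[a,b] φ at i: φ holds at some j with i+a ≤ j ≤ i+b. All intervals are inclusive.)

1

Scan j = 2,3,… for p:
  j=2: fails
  j=3: holds
First hit at j=3, so smallest k = 3-2 = 1.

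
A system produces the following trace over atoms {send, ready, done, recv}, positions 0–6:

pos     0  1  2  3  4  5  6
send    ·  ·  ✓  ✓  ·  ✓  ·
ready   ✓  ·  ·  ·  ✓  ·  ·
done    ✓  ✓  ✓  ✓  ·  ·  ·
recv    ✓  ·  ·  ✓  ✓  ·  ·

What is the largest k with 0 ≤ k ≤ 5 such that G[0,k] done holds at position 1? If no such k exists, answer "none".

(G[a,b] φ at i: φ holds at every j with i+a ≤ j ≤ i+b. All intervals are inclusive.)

2

done must hold from j=1 onward; find where it first fails.
  j=1: holds
  j=2: holds
  j=3: holds
  j=4: fails
Holds on [1,3], so largest k = 2.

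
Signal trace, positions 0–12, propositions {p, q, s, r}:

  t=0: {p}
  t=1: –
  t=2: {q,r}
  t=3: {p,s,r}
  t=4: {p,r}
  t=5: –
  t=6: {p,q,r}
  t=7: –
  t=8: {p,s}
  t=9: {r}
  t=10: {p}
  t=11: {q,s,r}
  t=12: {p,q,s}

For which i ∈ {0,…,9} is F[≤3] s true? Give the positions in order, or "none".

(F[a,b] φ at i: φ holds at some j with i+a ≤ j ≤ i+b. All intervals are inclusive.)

0, 1, 2, 3, 5, 6, 7, 8, 9

Evaluate at each i in [0,9]:
  i=0: ✓ (witness j=3)
  i=1: ✓ (witness j=3)
  i=2: ✓ (witness j=3)
  i=3: ✓ (witness j=3)
  i=4: ✗ (none in [4,7])
  i=5: ✓ (witness j=8)
  i=6: ✓ (witness j=8)
  i=7: ✓ (witness j=8)
  i=8: ✓ (witness j=8)
  i=9: ✓ (witness j=11)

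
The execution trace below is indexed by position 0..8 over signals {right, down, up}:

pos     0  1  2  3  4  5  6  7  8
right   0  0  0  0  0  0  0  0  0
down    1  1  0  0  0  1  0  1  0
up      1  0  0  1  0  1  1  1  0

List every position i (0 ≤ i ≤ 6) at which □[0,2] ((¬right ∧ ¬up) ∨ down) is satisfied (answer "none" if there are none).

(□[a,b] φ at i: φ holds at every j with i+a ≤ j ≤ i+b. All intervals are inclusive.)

Evaluate at each i in [0,6]:
  i=0: ✓ (all of [0,2])
  i=1: ✗ (fails at j=3)
  i=2: ✗ (fails at j=3)
  i=3: ✗ (fails at j=3)
  i=4: ✗ (fails at j=6)
  i=5: ✗ (fails at j=6)
  i=6: ✗ (fails at j=6)

0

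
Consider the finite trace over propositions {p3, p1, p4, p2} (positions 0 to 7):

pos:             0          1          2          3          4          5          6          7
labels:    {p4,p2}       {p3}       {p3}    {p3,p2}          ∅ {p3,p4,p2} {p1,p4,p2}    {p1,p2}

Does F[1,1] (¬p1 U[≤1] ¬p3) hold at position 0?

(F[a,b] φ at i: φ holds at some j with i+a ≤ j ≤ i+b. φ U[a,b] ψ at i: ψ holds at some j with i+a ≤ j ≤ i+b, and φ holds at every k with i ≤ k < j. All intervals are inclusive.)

Check (¬p1 U[≤1] ¬p3) at each j in [1,1]:
  j=1: fails
No position in the window satisfies it → formula fails.

No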